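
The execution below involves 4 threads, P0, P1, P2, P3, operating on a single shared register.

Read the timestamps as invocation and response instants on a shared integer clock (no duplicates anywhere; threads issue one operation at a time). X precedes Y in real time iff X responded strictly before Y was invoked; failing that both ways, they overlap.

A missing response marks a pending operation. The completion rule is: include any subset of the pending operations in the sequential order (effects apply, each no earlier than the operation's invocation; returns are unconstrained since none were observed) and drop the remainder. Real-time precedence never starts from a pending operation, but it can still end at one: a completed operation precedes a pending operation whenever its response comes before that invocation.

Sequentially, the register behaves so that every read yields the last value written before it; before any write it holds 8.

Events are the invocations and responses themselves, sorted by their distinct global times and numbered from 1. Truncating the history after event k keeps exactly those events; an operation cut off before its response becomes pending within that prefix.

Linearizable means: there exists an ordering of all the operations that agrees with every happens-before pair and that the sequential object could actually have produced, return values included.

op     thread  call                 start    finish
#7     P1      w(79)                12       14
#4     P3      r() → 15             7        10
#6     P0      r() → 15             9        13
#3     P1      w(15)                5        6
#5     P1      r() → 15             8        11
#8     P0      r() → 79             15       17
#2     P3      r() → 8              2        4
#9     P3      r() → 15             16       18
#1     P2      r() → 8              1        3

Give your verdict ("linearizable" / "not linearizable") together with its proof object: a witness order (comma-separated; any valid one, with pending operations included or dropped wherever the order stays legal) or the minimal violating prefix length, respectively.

prefix check: 1..17 passes, 1..18 fails once #9's time-18 response joins
the 9 completed operations admit 32 real-time orders; each fails the register replay
sample order #1, #2, #3, #4, #5, #6, #7, #8, #9 stalls at step 9 — #9 r() → 15 has no legal effect
sample order #1, #2, #3, #4, #5, #6, #7, #9, #8 stalls at step 8 — #9 r() → 15 has no legal effect

not linearizable — minimal violating prefix: 18 events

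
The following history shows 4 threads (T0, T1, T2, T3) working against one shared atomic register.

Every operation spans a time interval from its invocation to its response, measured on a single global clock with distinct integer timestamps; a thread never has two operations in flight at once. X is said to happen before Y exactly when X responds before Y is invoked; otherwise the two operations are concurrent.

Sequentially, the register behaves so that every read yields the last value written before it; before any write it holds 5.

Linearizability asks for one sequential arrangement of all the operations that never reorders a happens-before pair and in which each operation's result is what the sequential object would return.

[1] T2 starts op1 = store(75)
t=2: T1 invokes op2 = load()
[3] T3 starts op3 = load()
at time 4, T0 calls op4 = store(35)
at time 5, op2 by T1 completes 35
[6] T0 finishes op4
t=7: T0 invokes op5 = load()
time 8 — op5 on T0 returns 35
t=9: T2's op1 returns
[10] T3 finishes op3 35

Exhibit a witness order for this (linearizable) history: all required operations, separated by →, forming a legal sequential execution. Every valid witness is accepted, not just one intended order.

step 1: op1 store(75) — value 75
step 2: op4 store(35) — value 35
step 3: op2 load() → 35 — value 35
step 4: op3 load() → 35 — value 35
step 5: op5 load() → 35 — value 35

op1 → op4 → op2 → op3 → op5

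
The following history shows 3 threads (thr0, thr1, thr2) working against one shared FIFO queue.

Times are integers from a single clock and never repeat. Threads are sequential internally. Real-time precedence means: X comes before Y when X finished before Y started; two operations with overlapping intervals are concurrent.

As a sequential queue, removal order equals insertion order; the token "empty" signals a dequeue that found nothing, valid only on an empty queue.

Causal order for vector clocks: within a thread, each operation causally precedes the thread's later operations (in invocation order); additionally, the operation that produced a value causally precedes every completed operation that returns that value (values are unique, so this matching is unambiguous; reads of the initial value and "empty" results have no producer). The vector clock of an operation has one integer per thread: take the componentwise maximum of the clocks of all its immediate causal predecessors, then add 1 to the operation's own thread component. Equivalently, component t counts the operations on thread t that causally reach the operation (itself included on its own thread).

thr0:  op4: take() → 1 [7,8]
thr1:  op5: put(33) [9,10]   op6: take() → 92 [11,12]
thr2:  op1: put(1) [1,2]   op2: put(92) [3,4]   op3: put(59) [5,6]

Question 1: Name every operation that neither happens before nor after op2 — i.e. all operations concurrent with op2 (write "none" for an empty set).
none

op2 runs from 3 to 4; window-overlapping ops are concurrent
op1 [1,2]: before
op3 [5,6]: after
op4 [7,8]: after
op5 [9,10]: after
op6 [11,12]: after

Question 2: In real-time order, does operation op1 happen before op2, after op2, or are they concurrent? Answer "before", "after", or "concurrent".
before

op1 spans [1,2], op2 spans [3,4]
resp(op1)=2 < inv(op2)=3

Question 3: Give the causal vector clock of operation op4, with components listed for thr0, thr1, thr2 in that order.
(1, 0, 1)

root op op1, invoked 1: fresh clock plus thr2's own tick → (0, 0, 1)
root op op5, invoked 9: fresh clock plus thr1's own tick → (0, 1, 0)
merge at op2 (invoked 3): VC(op1)=(0, 0, 1), own-thread bump on thr2 → (0, 0, 2)
merge at op4 (invoked 7): VC(op1)=(0, 0, 1), own-thread bump on thr0 → (1, 0, 1)
merge at op3 (invoked 5): VC(op2)=(0, 0, 2), own-thread bump on thr2 → (0, 0, 3)
merge at op6 (invoked 11): VC(op2)=(0, 0, 2), VC(op5)=(0, 1, 0), own-thread bump on thr1 → (0, 2, 2)
target: VC(op4) = (1, 0, 1)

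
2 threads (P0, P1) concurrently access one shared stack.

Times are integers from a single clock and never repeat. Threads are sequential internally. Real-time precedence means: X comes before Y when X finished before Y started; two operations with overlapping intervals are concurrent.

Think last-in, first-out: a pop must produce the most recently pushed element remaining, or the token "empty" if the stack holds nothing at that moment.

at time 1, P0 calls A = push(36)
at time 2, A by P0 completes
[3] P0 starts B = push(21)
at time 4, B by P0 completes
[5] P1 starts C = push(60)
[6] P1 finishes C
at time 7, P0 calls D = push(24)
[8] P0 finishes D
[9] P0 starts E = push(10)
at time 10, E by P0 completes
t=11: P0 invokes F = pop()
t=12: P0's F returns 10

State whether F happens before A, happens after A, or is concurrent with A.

after

F spans [11,12], A spans [1,2]
resp(A)=2 < inv(F)=11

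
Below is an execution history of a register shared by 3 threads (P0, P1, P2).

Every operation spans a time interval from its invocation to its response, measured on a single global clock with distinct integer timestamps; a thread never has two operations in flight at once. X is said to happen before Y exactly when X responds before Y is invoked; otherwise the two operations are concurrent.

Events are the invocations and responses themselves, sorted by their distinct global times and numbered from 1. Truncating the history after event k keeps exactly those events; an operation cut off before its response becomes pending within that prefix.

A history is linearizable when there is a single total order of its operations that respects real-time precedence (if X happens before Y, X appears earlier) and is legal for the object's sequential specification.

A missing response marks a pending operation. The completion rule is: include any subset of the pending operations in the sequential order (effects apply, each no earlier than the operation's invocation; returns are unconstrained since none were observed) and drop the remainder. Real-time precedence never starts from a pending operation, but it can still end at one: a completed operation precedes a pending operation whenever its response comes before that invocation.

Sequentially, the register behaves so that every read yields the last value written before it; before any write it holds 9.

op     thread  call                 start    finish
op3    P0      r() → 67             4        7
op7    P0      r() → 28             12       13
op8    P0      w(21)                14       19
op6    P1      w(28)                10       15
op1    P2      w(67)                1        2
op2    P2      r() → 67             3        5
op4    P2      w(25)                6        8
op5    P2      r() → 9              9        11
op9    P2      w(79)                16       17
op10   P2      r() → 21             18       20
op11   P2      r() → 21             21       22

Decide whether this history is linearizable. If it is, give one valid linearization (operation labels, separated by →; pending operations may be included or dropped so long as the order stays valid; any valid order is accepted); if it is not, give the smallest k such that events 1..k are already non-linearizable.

through event 10 a valid linearization exists; event 11 (op5 responding at time 11) ends that
every one of the 3 real-time-consistent orders over 5 completed register ops fails the sequential spec
every completion of the 1 pending operation (op6) was checked; none linearizes
for example op1, op2, op3, op4, op5 (pending dropped) fails at step 5: op5 r() → 9 is not legal there
for example op1, op2, op4, op3, op5 (pending dropped) fails at step 4: op3 r() → 67 is not legal there

not linearizable — minimal violating prefix: 11 events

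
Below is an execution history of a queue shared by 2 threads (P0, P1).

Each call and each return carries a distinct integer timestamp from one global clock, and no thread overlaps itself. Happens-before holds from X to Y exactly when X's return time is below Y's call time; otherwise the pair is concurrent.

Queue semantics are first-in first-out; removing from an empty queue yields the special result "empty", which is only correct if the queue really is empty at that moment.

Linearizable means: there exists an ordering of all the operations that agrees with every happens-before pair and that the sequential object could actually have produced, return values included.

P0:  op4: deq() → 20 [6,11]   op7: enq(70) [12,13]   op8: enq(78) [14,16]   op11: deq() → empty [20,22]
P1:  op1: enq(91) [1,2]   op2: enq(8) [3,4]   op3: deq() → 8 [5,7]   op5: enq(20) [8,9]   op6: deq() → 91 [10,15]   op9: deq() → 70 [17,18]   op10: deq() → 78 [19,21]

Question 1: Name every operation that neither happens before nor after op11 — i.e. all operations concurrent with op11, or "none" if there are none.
op11 spans [20,22]: anything still running between times 20 and 22 counts as concurrent
op1 [1,2]: before
op2 [3,4]: before
op3 [5,7]: before
op4 [6,11]: before
op5 [8,9]: before
op6 [10,15]: before
op7 [12,13]: before
op8 [14,16]: before
op9 [17,18]: before
op10 [19,21]: concurrent

op10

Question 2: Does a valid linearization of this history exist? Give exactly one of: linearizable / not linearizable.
events 1..10 are fine; event 11 — the response of op4 at time 11 — makes the prefix non-linearizable
no legal order exists: 3 real-time-consistent candidates over 5 completed queue operations, all rejected
every completion of the 1 pending operation (op6) was checked; none linearizes
one such order, op1, op2, op3, op4, op5 (pending dropped), breaks at step 3 where op3 deq() → 8 is illegal
one such order, op1, op2, op3, op5, op4 (pending dropped), breaks at step 3 where op3 deq() → 8 is illegal

not linearizable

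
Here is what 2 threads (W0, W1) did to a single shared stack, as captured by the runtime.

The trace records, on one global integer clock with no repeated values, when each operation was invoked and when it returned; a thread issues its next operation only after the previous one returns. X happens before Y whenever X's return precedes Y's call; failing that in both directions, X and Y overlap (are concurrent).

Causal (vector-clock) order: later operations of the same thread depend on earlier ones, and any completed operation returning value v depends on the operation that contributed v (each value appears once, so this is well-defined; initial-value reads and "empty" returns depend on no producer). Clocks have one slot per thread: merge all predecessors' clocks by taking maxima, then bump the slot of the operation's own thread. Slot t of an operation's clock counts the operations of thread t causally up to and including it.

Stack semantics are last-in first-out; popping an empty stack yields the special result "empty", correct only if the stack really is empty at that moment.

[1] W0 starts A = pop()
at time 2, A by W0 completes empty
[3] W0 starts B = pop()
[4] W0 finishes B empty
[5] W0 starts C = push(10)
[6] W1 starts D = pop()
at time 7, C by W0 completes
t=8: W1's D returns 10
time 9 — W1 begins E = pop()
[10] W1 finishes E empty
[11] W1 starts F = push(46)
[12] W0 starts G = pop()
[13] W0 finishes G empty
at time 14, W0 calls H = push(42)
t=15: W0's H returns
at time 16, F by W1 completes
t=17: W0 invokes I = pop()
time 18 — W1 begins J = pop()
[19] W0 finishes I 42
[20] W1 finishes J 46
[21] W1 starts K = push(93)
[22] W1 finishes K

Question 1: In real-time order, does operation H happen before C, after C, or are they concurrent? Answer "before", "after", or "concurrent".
after

H spans [14,15], C spans [5,7]
resp(C)=7 < inv(H)=14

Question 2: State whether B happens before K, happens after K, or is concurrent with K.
before

B spans [3,4], K spans [21,22]
resp(B)=4 < inv(K)=21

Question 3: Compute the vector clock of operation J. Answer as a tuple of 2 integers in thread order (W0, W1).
(3, 4)

A (invocation 1): nothing precedes it; W0's component alone gives (1, 0)
VC(B, invoked at 3): max of VC(A)=(1, 0), then +1 on thread W0 → (2, 0)
VC(C, invoked at 5): max of VC(B)=(2, 0), then +1 on thread W0 → (3, 0)
VC(D, invoked at 6): max of VC(C)=(3, 0), then +1 on thread W1 → (3, 1)
VC(G, invoked at 12): max of VC(C)=(3, 0), then +1 on thread W0 → (4, 0)
VC(E, invoked at 9): max of VC(D)=(3, 1), then +1 on thread W1 → (3, 2)
VC(H, invoked at 14): max of VC(G)=(4, 0), then +1 on thread W0 → (5, 0)
VC(F, invoked at 11): max of VC(E)=(3, 2), then +1 on thread W1 → (3, 3)
VC(I, invoked at 17): max of VC(H)=(5, 0), then +1 on thread W0 → (6, 0)
VC(J, invoked at 18): max of VC(F)=(3, 3), then +1 on thread W1 → (3, 4)
VC(K, invoked at 21): max of VC(J)=(3, 4), then +1 on thread W1 → (3, 5)
target: VC(J) = (3, 4)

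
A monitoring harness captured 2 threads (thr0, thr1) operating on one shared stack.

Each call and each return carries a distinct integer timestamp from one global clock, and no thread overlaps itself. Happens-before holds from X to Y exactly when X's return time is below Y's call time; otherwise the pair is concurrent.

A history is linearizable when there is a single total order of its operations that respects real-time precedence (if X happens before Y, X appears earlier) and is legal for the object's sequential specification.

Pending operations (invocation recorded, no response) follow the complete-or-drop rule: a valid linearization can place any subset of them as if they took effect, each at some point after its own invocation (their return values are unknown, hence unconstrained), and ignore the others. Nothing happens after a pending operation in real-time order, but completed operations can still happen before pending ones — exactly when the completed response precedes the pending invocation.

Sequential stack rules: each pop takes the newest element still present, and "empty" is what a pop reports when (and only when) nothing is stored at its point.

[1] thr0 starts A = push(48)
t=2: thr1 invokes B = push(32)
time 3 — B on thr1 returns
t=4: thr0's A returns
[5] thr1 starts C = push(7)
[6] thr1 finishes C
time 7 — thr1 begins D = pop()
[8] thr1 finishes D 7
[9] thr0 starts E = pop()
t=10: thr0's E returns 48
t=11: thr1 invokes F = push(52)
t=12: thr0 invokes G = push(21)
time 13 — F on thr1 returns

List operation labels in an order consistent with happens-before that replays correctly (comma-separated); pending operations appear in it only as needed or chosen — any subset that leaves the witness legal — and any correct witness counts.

B, A, C, D, E, F

1. B push(32), leaving stack <32>
2. A push(48), leaving stack <32,48>
3. C push(7), leaving stack <32,48,7>
4. D pop() → 7, leaving stack <32,48>
5. E pop() → 48, leaving stack <32>
6. F push(52), leaving stack <32,52>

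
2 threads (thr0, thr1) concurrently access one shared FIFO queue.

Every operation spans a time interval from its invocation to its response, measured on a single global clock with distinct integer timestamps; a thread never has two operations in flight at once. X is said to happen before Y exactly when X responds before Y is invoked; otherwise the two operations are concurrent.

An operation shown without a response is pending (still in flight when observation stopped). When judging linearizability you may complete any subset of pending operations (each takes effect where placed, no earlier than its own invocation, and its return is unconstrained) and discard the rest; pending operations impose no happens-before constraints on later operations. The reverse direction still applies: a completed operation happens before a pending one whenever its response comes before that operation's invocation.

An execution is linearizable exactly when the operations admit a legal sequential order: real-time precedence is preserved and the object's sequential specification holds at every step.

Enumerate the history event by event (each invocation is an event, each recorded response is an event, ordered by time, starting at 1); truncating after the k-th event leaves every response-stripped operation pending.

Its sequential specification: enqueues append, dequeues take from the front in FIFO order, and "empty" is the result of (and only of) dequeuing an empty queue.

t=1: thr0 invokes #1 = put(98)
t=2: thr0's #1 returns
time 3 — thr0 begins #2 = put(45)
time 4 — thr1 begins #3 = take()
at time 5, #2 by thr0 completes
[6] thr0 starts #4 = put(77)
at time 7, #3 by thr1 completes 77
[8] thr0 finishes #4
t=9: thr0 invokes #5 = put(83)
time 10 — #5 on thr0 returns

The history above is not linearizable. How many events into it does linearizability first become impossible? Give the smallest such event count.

one valid order for events 1..6 is #1, #2:
after step 1 (#1 put(98)): queue <98>
after step 2 (#2 put(45)): queue <98,45>
adding event 7 (#3 responds at 7) leaves no legal real-time order
no completion choice of the 1 pending operation (#4) rescues it — every subset was tried
e.g. #1, #2, #3 (pending dropped): illegal at step 3, since #3 take() → 77 cannot apply there
e.g. #1, #3, #2 (pending dropped): illegal at step 2, since #3 take() → 77 cannot apply there

7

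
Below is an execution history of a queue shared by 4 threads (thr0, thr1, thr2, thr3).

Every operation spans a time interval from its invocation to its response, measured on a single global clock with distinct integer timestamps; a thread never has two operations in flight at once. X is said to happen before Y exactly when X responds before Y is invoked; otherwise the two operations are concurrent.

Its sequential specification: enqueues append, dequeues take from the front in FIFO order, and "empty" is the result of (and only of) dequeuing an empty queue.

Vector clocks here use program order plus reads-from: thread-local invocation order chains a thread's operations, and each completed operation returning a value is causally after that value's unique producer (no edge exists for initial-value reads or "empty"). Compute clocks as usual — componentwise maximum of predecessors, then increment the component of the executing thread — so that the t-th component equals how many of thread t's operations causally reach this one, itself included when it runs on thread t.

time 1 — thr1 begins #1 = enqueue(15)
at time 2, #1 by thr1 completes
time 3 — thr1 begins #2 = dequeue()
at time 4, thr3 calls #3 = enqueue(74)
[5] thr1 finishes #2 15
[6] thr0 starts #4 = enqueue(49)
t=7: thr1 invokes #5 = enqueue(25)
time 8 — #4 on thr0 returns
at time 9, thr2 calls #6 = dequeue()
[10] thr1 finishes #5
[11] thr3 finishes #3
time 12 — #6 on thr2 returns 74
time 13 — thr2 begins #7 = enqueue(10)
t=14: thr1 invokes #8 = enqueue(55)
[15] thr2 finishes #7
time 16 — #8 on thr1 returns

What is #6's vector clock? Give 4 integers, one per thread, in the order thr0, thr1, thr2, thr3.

invoked at 4, #3 has no predecessors; its own thr3 bump gives (0, 0, 0, 1)
invoked at 1, #1 has no predecessors; its own thr1 bump gives (0, 1, 0, 0)
invoked at 6, #4 has no predecessors; its own thr0 bump gives (1, 0, 0, 0)
VC(#6, invoked at 9): max of VC(#3)=(0, 0, 0, 1), then +1 on thread thr2 → (0, 0, 1, 1)
VC(#2, invoked at 3): max of VC(#1)=(0, 1, 0, 0), then +1 on thread thr1 → (0, 2, 0, 0)
VC(#7, invoked at 13): max of VC(#6)=(0, 0, 1, 1), then +1 on thread thr2 → (0, 0, 2, 1)
VC(#5, invoked at 7): max of VC(#2)=(0, 2, 0, 0), then +1 on thread thr1 → (0, 3, 0, 0)
VC(#8, invoked at 14): max of VC(#5)=(0, 3, 0, 0), then +1 on thread thr1 → (0, 4, 0, 0)
target: VC(#6) = (0, 0, 1, 1)

(0, 0, 1, 1)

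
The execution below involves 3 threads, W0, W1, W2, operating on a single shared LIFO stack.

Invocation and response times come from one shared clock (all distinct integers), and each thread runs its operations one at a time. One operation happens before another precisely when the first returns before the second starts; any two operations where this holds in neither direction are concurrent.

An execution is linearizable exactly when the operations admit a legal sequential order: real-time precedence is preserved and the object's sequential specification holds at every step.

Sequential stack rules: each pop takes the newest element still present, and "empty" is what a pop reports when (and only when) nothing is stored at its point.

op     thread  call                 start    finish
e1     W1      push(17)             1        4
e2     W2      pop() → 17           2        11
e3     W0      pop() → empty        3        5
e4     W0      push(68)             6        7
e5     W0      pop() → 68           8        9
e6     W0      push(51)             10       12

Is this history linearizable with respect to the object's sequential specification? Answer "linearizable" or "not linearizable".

a witness: e1, e2, e3, e4, e5, e6
1. e1 push(17), leaving stack <17>
2. e2 pop() → 17, leaving stack <>
3. e3 pop() → empty, leaving stack <>
4. e4 push(68), leaving stack <68>
5. e5 pop() → 68, leaving stack <>
6. e6 push(51), leaving stack <51>

linearizable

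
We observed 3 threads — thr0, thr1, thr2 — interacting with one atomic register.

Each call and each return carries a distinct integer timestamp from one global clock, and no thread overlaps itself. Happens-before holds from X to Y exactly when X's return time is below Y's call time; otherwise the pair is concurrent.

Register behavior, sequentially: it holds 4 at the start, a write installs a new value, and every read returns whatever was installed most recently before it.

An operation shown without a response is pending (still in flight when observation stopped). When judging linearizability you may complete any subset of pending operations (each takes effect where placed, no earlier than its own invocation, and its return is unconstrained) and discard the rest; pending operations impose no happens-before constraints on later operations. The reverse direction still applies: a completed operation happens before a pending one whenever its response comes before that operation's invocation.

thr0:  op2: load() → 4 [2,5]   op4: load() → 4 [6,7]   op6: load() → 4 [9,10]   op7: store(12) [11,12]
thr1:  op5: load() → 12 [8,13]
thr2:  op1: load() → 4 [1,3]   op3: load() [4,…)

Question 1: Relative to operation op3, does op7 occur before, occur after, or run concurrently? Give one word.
op7 spans [11,12], op3 spans [4,…)
the intervals overlap in both directions

concurrent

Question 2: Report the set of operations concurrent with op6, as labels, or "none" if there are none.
concurrent with op6 ([9,10]): every op whose interval crosses 9..10
op1 [1,3]: before
op2 [2,5]: before
op3 [4,…): concurrent
op4 [6,7]: before
op5 [8,13]: concurrent
op7 [11,12]: after

op3, op5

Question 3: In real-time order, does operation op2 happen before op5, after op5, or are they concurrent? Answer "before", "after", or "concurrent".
op2 spans [2,5], op5 spans [8,13]
resp(op2)=5 < inv(op5)=8

before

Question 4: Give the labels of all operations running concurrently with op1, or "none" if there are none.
op1 spans [1,3]; an op avoiding the whole window 1..3 is ordered, any other is concurrent
op2 [2,5]: concurrent
op3 [4,…): after
op4 [6,7]: after
op5 [8,13]: after
op6 [9,10]: after
op7 [11,12]: after

op2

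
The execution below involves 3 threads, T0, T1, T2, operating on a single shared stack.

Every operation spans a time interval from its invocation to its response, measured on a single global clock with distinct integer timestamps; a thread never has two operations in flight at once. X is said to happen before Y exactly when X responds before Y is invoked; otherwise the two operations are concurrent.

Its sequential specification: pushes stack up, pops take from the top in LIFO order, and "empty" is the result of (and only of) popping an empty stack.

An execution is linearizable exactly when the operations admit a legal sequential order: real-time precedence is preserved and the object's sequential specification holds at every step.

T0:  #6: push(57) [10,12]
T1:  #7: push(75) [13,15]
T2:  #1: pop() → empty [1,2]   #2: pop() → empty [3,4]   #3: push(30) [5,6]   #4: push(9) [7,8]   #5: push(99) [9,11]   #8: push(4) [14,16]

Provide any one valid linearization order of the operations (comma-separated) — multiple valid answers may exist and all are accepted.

#1, #2, #3, #4, #5, #6, #7, #8

step 1: #1 pop() → empty — stack <>
step 2: #2 pop() → empty — stack <>
step 3: #3 push(30) — stack <30>
step 4: #4 push(9) — stack <30,9>
step 5: #5 push(99) — stack <30,9,99>
step 6: #6 push(57) — stack <30,9,99,57>
step 7: #7 push(75) — stack <30,9,99,57,75>
step 8: #8 push(4) — stack <30,9,99,57,75,4>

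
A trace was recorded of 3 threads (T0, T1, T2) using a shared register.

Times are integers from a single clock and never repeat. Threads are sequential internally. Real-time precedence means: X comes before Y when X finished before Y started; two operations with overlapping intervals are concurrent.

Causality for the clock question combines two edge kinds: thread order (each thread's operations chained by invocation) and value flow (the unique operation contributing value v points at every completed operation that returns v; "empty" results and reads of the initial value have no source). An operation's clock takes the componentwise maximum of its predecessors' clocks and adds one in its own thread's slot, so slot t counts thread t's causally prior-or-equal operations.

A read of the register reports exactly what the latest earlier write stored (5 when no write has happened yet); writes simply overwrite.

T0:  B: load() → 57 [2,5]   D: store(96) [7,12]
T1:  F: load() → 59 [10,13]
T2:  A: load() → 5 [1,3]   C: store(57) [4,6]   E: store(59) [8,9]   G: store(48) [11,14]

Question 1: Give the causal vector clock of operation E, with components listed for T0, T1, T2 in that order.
VC(A, invoked at 1): no causal predecessors; +1 on T2 → (0, 0, 1)
from VC(A)=(0, 0, 1), C (invoked 4) maxes components and bumps T2 → (0, 0, 2)
from VC(C)=(0, 0, 2), E (invoked 8) maxes components and bumps T2 → (0, 0, 3)
from VC(C)=(0, 0, 2), B (invoked 2) maxes components and bumps T0 → (1, 0, 2)
from VC(E)=(0, 0, 3), G (invoked 11) maxes components and bumps T2 → (0, 0, 4)
from VC(E)=(0, 0, 3), F (invoked 10) maxes components and bumps T1 → (0, 1, 3)
from VC(B)=(1, 0, 2), D (invoked 7) maxes components and bumps T0 → (2, 0, 2)
target: VC(E) = (0, 0, 3)

(0, 0, 3)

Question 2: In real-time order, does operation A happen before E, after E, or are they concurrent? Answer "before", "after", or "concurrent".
A spans [1,3], E spans [8,9]
resp(A)=3 < inv(E)=8

before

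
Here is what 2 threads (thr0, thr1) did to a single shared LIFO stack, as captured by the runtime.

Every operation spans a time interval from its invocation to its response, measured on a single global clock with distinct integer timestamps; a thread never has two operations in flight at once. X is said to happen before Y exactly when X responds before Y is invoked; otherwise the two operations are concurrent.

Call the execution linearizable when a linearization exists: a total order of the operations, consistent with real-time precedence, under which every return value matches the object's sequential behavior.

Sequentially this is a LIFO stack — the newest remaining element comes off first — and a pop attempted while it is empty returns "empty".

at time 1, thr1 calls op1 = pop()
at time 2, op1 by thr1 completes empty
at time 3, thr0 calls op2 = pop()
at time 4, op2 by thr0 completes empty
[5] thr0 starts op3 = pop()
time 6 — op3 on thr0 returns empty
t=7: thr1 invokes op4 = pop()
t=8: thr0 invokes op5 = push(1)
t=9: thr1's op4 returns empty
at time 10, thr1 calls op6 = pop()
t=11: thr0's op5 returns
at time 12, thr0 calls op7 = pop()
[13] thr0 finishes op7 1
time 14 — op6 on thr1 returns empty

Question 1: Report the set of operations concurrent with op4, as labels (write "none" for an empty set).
Answer: op5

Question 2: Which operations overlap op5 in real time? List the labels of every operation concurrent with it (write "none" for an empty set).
Answer: op4, op6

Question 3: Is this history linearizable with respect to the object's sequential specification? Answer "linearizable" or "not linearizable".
a witness: op1, op2, op3, op4, op5, op7, op6
step 1: op1 pop() → empty — stack <>
step 2: op2 pop() → empty — stack <>
step 3: op3 pop() → empty — stack <>
step 4: op4 pop() → empty — stack <>
step 5: op5 push(1) — stack <1>
step 6: op7 pop() → 1 — stack <>
step 7: op6 pop() → empty — stack <>

linearizable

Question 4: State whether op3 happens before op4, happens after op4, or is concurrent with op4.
Answer: before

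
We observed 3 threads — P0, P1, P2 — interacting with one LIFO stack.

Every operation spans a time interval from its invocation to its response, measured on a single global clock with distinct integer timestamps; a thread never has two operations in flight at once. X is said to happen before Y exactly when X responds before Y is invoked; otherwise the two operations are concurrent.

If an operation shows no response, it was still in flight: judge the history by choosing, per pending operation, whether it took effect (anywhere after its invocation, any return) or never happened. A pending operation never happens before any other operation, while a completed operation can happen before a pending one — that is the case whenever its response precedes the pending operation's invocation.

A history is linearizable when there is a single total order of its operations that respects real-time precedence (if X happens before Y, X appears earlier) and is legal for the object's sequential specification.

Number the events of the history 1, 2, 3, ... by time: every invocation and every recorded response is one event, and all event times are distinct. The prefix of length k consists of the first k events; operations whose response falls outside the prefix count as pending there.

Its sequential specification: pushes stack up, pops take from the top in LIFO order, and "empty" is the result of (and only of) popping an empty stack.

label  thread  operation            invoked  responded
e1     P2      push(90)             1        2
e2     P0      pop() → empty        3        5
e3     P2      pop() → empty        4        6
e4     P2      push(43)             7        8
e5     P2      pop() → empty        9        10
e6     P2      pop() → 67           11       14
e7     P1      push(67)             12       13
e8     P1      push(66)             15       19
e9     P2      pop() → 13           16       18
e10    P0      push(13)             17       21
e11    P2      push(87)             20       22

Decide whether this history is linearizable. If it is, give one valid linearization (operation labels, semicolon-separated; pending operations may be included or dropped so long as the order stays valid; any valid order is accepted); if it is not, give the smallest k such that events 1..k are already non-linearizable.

not linearizable — minimal violating prefix: 6 events

the violation lands at event 6, e3's response at time 6: events 1..5 linearize, events 1..6 do not
the 3 completed operations admit 2 real-time orders; each fails the LIFO stack replay
take e1, e2, e3: step 2 already fails, because e2 pop() → empty cannot occur there
take e1, e3, e2: step 2 already fails, because e3 pop() → empty cannot occur there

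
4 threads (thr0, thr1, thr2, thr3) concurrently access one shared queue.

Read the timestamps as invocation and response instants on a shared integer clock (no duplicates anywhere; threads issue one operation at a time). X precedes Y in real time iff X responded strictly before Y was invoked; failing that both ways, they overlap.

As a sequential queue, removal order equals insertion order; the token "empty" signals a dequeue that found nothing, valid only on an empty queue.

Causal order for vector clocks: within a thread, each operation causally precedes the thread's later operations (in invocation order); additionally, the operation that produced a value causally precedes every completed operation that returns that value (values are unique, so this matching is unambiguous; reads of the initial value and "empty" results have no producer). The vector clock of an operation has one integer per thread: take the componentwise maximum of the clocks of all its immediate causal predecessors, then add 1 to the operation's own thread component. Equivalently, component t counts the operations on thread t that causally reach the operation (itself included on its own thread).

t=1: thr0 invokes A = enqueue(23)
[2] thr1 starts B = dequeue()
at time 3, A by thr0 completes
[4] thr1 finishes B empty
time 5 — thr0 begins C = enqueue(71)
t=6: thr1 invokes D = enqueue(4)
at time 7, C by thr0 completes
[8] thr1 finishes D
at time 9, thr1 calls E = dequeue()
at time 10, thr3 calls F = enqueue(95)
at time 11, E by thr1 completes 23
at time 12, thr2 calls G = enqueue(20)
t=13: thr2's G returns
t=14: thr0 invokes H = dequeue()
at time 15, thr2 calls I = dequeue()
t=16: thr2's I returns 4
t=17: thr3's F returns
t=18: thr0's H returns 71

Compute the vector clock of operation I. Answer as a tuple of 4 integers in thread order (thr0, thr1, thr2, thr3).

VC(F, invoked at 10): no causal predecessors; +1 on thr3 → (0, 0, 0, 1)
VC(G, invoked at 12): no causal predecessors; +1 on thr2 → (0, 0, 1, 0)
VC(B, invoked at 2): no causal predecessors; +1 on thr1 → (0, 1, 0, 0)
VC(A, invoked at 1): no causal predecessors; +1 on thr0 → (1, 0, 0, 0)
merge at D (invoked 6): VC(B)=(0, 1, 0, 0), own-thread bump on thr1 → (0, 2, 0, 0)
merge at C (invoked 5): VC(A)=(1, 0, 0, 0), own-thread bump on thr0 → (2, 0, 0, 0)
merge at H (invoked 14): VC(C)=(2, 0, 0, 0), own-thread bump on thr0 → (3, 0, 0, 0)
merge at I (invoked 15): VC(D)=(0, 2, 0, 0), VC(G)=(0, 0, 1, 0), own-thread bump on thr2 → (0, 2, 2, 0)
merge at E (invoked 9): VC(A)=(1, 0, 0, 0), VC(D)=(0, 2, 0, 0), own-thread bump on thr1 → (1, 3, 0, 0)
target: VC(I) = (0, 2, 2, 0)

(0, 2, 2, 0)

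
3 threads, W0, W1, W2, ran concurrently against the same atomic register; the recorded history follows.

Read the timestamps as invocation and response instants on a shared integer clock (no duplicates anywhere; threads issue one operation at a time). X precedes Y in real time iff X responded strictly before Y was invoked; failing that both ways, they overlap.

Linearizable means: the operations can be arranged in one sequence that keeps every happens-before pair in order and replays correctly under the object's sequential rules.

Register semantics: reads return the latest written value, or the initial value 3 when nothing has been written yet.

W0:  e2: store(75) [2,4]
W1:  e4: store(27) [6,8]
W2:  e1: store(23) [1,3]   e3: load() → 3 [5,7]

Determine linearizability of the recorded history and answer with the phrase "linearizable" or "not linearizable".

already the first 7 events (up to e3's response at time 7) admit no linearization; the first 6 still do
2 orders of the 3 completed atomic register ops respect real time; none is legal
every completion of the 1 pending operation (e4) was checked; none linearizes
take e1, e2, e3 (pending dropped): step 3 already fails, because e3 load() → 3 cannot occur there
take e2, e1, e3 (pending dropped): step 3 already fails, because e3 load() → 3 cannot occur there

not linearizable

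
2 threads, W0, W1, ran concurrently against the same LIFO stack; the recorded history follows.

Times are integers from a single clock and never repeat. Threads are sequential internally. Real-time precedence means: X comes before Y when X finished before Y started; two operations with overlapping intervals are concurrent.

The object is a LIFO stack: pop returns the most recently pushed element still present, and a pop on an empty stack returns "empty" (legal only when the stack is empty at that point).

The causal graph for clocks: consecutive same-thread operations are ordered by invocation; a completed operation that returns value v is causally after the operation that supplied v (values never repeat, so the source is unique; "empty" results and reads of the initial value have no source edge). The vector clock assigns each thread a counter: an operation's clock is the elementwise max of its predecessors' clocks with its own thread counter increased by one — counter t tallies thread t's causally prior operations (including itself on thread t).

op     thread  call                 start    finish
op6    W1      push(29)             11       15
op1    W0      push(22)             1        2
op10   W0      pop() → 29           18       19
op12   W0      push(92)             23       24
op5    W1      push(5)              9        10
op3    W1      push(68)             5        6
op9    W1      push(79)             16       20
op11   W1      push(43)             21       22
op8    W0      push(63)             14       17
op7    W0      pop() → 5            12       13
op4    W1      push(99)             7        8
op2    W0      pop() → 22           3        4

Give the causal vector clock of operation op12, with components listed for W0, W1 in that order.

(6, 4)

invoked at 5, op3 has no predecessors; its own W1 bump gives (0, 1)
invoked at 1, op1 has no predecessors; its own W0 bump gives (1, 0)
op4, invoked 7, takes VC(op3)=(0, 1) under max, adds 1 for W1 → (0, 2)
op2, invoked 3, takes VC(op1)=(1, 0) under max, adds 1 for W0 → (2, 0)
op5, invoked 9, takes VC(op4)=(0, 2) under max, adds 1 for W1 → (0, 3)
op6, invoked 11, takes VC(op5)=(0, 3) under max, adds 1 for W1 → (0, 4)
op9, invoked 16, takes VC(op6)=(0, 4) under max, adds 1 for W1 → (0, 5)
op11, invoked 21, takes VC(op9)=(0, 5) under max, adds 1 for W1 → (0, 6)
op7, invoked 12, takes VC(op2)=(2, 0), VC(op5)=(0, 3) under max, adds 1 for W0 → (3, 3)
op8, invoked 14, takes VC(op7)=(3, 3) under max, adds 1 for W0 → (4, 3)
op10, invoked 18, takes VC(op6)=(0, 4), VC(op8)=(4, 3) under max, adds 1 for W0 → (5, 4)
op12, invoked 23, takes VC(op10)=(5, 4) under max, adds 1 for W0 → (6, 4)
target: VC(op12) = (6, 4)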